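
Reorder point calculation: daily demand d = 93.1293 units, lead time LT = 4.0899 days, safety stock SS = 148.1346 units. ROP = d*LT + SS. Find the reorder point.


d*LT = 93.1293 * 4.0899 = 380.8895
ROP = 380.8895 + 148.1346 = 529.0241

529.0241 units


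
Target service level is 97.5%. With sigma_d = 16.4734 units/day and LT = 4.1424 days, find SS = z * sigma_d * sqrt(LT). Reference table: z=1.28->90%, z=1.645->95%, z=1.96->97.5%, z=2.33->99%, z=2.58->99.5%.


From the table, SL = 97.5% corresponds to z = 1.96
sqrt(LT) = sqrt(4.1424) = 2.0353
SS = 1.96 * 16.4734 * 2.0353 = 65.7151

65.7151 units


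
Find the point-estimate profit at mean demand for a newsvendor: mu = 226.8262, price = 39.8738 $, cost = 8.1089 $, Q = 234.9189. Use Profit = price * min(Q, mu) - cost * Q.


Sales at mu = min(234.9189, 226.8262) = 226.8262
Revenue = 39.8738 * 226.8262 = 9044.4225
Total cost = 8.1089 * 234.9189 = 1904.9339
Profit = 9044.4225 - 1904.9339 = 7139.4887

7139.4887 $


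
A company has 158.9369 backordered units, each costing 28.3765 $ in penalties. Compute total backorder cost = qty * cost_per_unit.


Total = 158.9369 * 28.3765 = 4510.0729

4510.0729 $


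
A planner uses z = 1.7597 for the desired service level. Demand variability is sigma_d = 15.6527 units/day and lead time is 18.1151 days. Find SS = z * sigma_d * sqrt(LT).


sqrt(LT) = sqrt(18.1151) = 4.2562
SS = 1.7597 * 15.6527 * 4.2562 = 117.2326

117.2326 units


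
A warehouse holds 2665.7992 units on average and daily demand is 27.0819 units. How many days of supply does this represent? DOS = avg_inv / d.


DOS = 2665.7992 / 27.0819 = 98.4347

98.4347 days


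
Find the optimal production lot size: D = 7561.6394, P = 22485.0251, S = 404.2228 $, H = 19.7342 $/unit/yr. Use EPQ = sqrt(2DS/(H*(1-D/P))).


1 - D/P = 1 - 0.3363 = 0.6637
H*(1-D/P) = 13.0977
2DS = 6113174.1017
EPQ = sqrt(466738.0983) = 683.1823

683.1823 units


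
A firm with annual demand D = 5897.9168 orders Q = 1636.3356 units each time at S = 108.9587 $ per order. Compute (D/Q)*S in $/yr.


Number of orders = D/Q = 3.6043
Cost = 3.6043 * 108.9587 = 392.7247

392.7247 $/yr


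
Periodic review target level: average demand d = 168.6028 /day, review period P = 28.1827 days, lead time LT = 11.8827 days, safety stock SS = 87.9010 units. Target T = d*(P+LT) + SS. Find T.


P + LT = 40.0654
d*(P+LT) = 168.6028 * 40.0654 = 6755.1386
T = 6755.1386 + 87.9010 = 6843.0396

6843.0396 units


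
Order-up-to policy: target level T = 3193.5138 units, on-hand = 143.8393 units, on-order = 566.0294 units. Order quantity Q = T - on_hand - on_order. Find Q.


Inventory position = OH + OO = 143.8393 + 566.0294 = 709.8687
Q = 3193.5138 - 709.8687 = 2483.6451

2483.6451 units


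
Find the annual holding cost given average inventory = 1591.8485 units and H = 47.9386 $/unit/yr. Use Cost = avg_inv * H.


Cost = 1591.8485 * 47.9386 = 76310.9885

76310.9885 $/yr


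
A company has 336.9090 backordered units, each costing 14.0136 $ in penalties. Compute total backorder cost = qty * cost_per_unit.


Total = 336.9090 * 14.0136 = 4721.3080

4721.3080 $


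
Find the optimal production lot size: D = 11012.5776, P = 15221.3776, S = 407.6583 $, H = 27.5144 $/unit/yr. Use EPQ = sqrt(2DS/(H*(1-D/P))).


1 - D/P = 1 - 0.7235 = 0.2765
H*(1-D/P) = 7.6079
2DS = 8978737.3261
EPQ = sqrt(1180187.1744) = 1086.3642

1086.3642 units


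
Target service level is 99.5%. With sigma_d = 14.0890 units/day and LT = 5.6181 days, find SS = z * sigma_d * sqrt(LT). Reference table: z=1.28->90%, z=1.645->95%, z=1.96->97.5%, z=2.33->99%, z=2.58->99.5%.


From the table, SL = 99.5% corresponds to z = 2.58
sqrt(LT) = sqrt(5.6181) = 2.3703
SS = 2.58 * 14.0890 * 2.3703 = 86.1578

86.1578 units


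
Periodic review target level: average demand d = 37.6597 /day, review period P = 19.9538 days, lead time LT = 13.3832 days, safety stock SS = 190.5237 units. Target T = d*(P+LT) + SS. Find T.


P + LT = 33.3370
d*(P+LT) = 37.6597 * 33.3370 = 1255.4614
T = 1255.4614 + 190.5237 = 1445.9851

1445.9851 units


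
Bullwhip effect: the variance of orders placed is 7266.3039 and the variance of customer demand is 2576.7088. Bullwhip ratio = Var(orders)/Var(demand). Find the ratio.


BW = 7266.3039 / 2576.7088 = 2.8200

2.8200


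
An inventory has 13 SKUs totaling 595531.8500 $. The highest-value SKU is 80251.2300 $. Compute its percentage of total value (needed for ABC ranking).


Top item = 80251.2300
Total = 595531.8500
Percentage = 80251.2300 / 595531.8500 * 100 = 13.4756

13.4756%


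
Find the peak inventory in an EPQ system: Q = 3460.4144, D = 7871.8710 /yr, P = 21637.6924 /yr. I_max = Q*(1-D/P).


D/P = 0.3638
1 - D/P = 0.6362
I_max = 3460.4144 * 0.6362 = 2201.5031

2201.5031 units


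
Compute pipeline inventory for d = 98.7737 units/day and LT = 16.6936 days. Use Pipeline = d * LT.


Pipeline = 98.7737 * 16.6936 = 1648.8886

1648.8886 units


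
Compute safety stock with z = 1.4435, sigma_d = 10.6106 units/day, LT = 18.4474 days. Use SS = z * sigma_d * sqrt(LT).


sqrt(LT) = sqrt(18.4474) = 4.2950
SS = 1.4435 * 10.6106 * 4.2950 = 65.7846

65.7846 units


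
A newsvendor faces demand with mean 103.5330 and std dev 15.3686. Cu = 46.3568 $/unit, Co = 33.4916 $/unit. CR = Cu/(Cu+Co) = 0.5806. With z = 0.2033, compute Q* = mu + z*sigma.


CR = Cu/(Cu+Co) = 46.3568/(46.3568+33.4916) = 0.5806
z = 0.2033
Q* = 103.5330 + 0.2033 * 15.3686 = 106.6574

106.6574 units


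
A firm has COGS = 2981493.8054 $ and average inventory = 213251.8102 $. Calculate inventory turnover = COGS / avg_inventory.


Turnover = 2981493.8054 / 213251.8102 = 13.9811

13.9811


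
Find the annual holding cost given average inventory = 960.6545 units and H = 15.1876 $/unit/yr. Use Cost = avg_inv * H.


Cost = 960.6545 * 15.1876 = 14590.0363

14590.0363 $/yr


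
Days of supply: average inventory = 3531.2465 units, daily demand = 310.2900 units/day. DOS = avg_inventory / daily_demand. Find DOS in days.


DOS = 3531.2465 / 310.2900 = 11.3805

11.3805 days


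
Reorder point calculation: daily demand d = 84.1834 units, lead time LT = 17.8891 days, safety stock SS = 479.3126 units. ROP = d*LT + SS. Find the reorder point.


d*LT = 84.1834 * 17.8891 = 1505.9653
ROP = 1505.9653 + 479.3126 = 1985.2779

1985.2779 units


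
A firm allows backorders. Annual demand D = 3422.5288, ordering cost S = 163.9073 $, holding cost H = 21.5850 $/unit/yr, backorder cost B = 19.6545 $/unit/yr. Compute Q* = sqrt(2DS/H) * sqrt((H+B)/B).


sqrt(2DS/H) = 227.9878
sqrt((H+B)/B) = 1.4485
Q* = 227.9878 * 1.4485 = 330.2459

330.2459 units


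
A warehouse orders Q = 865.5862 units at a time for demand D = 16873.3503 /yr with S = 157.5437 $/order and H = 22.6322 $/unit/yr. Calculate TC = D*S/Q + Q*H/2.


Ordering cost = D*S/Q = 3071.0864
Holding cost = Q*H/2 = 9795.0600
TC = 3071.0864 + 9795.0600 = 12866.1464

12866.1464 $/yr


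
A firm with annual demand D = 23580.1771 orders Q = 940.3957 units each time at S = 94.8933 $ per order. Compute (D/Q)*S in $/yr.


Number of orders = D/Q = 25.0747
Cost = 25.0747 * 94.8933 = 2379.4248

2379.4248 $/yr


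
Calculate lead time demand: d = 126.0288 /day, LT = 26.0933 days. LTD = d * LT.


LTD = 126.0288 * 26.0933 = 3288.5073

3288.5073 units


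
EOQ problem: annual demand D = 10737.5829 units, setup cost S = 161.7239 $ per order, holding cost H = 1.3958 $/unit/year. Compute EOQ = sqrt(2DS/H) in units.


2*D*S = 2 * 10737.5829 * 161.7239 = 3473047.5663
2*D*S/H = 2488212.9004
EOQ = sqrt(2488212.9004) = 1577.4070

1577.4070 units


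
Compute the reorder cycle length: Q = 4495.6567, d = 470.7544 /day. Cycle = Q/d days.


Cycle = 4495.6567 / 470.7544 = 9.5499

9.5499 days


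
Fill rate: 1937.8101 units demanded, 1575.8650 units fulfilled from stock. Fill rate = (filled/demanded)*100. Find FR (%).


FR = 1575.8650 / 1937.8101 * 100 = 81.3220

81.3220%


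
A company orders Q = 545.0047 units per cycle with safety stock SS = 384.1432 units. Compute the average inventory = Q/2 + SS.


Q/2 = 272.5023
Avg = 272.5023 + 384.1432 = 656.6455

656.6455 units


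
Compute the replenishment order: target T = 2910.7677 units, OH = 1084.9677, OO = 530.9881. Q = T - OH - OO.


Inventory position = OH + OO = 1084.9677 + 530.9881 = 1615.9558
Q = 2910.7677 - 1615.9558 = 1294.8119

1294.8119 units


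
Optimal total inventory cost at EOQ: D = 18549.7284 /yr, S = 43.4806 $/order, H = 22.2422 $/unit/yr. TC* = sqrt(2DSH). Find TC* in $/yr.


2*D*S*H = 35879040.5380
TC* = sqrt(35879040.5380) = 5989.9116

5989.9116 $/yr


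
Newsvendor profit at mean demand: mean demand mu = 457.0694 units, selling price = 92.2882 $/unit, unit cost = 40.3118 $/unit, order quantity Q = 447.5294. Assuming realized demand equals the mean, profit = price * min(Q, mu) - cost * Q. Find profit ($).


Sales at mu = min(447.5294, 457.0694) = 447.5294
Revenue = 92.2882 * 447.5294 = 41301.6828
Total cost = 40.3118 * 447.5294 = 18040.7157
Profit = 41301.6828 - 18040.7157 = 23260.9671

23260.9671 $


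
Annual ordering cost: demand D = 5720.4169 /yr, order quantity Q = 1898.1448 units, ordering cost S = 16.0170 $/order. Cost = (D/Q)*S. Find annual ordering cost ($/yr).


Number of orders = D/Q = 3.0137
Cost = 3.0137 * 16.0170 = 48.2702

48.2702 $/yr


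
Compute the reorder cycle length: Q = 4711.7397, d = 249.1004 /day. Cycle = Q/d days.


Cycle = 4711.7397 / 249.1004 = 18.9150

18.9150 days


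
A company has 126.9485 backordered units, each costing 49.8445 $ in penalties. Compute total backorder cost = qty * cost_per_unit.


Total = 126.9485 * 49.8445 = 6327.6845

6327.6845 $


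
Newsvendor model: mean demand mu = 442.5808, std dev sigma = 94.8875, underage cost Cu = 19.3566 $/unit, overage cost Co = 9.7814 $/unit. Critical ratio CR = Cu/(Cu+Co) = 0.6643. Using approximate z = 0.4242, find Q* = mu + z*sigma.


CR = Cu/(Cu+Co) = 19.3566/(19.3566+9.7814) = 0.6643
z = 0.4242
Q* = 442.5808 + 0.4242 * 94.8875 = 482.8321

482.8321 units


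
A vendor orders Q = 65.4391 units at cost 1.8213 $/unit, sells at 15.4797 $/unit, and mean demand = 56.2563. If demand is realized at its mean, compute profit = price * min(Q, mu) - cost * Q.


Sales at mu = min(65.4391, 56.2563) = 56.2563
Revenue = 15.4797 * 56.2563 = 870.8306
Total cost = 1.8213 * 65.4391 = 119.1842
Profit = 870.8306 - 119.1842 = 751.6464

751.6464 $


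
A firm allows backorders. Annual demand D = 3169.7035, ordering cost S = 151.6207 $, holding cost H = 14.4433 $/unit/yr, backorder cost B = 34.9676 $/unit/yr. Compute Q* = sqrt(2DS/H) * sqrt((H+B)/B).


sqrt(2DS/H) = 257.9707
sqrt((H+B)/B) = 1.1887
Q* = 257.9707 * 1.1887 = 306.6541

306.6541 units


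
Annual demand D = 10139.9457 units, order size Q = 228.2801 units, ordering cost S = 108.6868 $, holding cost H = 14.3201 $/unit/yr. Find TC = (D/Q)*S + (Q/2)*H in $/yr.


Ordering cost = D*S/Q = 4827.7456
Holding cost = Q*H/2 = 1634.4969
TC = 4827.7456 + 1634.4969 = 6462.2425

6462.2425 $/yr


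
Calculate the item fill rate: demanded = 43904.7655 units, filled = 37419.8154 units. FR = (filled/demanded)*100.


FR = 37419.8154 / 43904.7655 * 100 = 85.2295

85.2295%


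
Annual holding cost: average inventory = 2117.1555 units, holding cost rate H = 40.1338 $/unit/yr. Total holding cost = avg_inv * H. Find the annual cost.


Cost = 2117.1555 * 40.1338 = 84969.4954

84969.4954 $/yr


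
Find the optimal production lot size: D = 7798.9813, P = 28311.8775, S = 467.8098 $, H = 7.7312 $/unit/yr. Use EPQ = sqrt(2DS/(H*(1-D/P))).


1 - D/P = 1 - 0.2755 = 0.7245
H*(1-D/P) = 5.6015
2DS = 7296879.7643
EPQ = sqrt(1302662.6764) = 1141.3425

1141.3425 units


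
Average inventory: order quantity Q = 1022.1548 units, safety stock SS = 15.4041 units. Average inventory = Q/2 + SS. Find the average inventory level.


Q/2 = 511.0774
Avg = 511.0774 + 15.4041 = 526.4815

526.4815 units


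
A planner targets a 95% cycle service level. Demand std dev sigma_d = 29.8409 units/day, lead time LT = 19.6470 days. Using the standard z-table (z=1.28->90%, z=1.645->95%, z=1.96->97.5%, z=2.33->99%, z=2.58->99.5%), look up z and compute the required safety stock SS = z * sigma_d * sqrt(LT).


From the table, SL = 95% corresponds to z = 1.645
sqrt(LT) = sqrt(19.6470) = 4.4325
SS = 1.645 * 29.8409 * 4.4325 = 217.5835

217.5835 units


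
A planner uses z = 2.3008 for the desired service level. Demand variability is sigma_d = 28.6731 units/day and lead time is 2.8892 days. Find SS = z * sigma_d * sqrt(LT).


sqrt(LT) = sqrt(2.8892) = 1.6998
SS = 2.3008 * 28.6731 * 1.6998 = 112.1353

112.1353 units


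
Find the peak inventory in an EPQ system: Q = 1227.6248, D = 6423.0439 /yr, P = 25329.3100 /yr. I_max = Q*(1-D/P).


D/P = 0.2536
1 - D/P = 0.7464
I_max = 1227.6248 * 0.7464 = 916.3219

916.3219 units


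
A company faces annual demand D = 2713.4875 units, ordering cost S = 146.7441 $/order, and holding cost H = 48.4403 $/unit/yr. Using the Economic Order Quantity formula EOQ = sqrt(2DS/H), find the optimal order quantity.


2*D*S = 2 * 2713.4875 * 146.7441 = 796376.5621
2*D*S/H = 16440.3722
EOQ = sqrt(16440.3722) = 128.2200

128.2200 units


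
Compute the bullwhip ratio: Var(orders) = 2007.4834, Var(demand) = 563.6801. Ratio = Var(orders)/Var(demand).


BW = 2007.4834 / 563.6801 = 3.5614

3.5614


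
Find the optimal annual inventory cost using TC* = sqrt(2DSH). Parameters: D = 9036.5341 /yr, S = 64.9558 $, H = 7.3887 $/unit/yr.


2*D*S*H = 8673968.8232
TC* = sqrt(8673968.8232) = 2945.1602

2945.1602 $/yr


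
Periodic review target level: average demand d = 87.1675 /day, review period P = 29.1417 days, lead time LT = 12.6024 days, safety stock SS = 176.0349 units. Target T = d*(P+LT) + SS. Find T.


P + LT = 41.7441
d*(P+LT) = 87.1675 * 41.7441 = 3638.7288
T = 3638.7288 + 176.0349 = 3814.7637

3814.7637 units


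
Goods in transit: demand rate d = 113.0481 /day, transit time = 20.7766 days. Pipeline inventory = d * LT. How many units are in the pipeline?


Pipeline = 113.0481 * 20.7766 = 2348.7552

2348.7552 units


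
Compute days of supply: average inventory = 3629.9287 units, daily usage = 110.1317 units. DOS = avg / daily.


DOS = 3629.9287 / 110.1317 = 32.9599

32.9599 days


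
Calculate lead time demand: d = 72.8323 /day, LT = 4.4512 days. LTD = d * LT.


LTD = 72.8323 * 4.4512 = 324.1911

324.1911 units


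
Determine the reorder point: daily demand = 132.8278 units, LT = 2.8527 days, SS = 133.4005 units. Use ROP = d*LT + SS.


d*LT = 132.8278 * 2.8527 = 378.9179
ROP = 378.9179 + 133.4005 = 512.3184

512.3184 units


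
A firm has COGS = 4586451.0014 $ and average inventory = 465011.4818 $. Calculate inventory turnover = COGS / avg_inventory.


Turnover = 4586451.0014 / 465011.4818 = 9.8631

9.8631


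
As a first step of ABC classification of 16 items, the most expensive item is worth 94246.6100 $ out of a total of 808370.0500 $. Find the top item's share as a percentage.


Top item = 94246.6100
Total = 808370.0500
Percentage = 94246.6100 / 808370.0500 * 100 = 11.6588

11.6588%


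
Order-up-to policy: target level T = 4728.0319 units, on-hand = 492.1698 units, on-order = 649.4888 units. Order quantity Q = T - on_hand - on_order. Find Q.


Inventory position = OH + OO = 492.1698 + 649.4888 = 1141.6586
Q = 4728.0319 - 1141.6586 = 3586.3733

3586.3733 units


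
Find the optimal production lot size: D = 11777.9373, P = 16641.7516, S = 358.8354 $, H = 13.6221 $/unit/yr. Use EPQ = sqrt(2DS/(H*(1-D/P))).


1 - D/P = 1 - 0.7077 = 0.2923
H*(1-D/P) = 3.9813
2DS = 8452681.6844
EPQ = sqrt(2123110.0217) = 1457.0896

1457.0896 units


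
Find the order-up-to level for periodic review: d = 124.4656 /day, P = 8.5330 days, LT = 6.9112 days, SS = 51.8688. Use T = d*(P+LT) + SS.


P + LT = 15.4442
d*(P+LT) = 124.4656 * 15.4442 = 1922.2716
T = 1922.2716 + 51.8688 = 1974.1404

1974.1404 units


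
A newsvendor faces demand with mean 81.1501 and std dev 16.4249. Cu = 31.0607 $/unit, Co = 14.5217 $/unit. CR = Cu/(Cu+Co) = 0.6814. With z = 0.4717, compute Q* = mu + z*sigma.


CR = Cu/(Cu+Co) = 31.0607/(31.0607+14.5217) = 0.6814
z = 0.4717
Q* = 81.1501 + 0.4717 * 16.4249 = 88.8977

88.8977 units


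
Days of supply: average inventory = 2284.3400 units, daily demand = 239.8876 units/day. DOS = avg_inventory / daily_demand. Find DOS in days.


DOS = 2284.3400 / 239.8876 = 9.5225

9.5225 days


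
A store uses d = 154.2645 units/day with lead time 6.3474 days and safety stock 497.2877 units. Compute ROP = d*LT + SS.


d*LT = 154.2645 * 6.3474 = 979.1785
ROP = 979.1785 + 497.2877 = 1476.4662

1476.4662 units


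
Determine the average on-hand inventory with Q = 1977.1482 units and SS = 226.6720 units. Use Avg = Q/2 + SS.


Q/2 = 988.5741
Avg = 988.5741 + 226.6720 = 1215.2461

1215.2461 units


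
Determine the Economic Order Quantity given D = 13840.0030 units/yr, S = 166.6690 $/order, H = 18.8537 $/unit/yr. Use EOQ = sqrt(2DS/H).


2*D*S = 2 * 13840.0030 * 166.6690 = 4613398.9200
2*D*S/H = 244694.6180
EOQ = sqrt(244694.6180) = 494.6662

494.6662 units


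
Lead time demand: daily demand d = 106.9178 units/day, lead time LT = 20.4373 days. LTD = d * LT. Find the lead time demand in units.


LTD = 106.9178 * 20.4373 = 2185.1112

2185.1112 units


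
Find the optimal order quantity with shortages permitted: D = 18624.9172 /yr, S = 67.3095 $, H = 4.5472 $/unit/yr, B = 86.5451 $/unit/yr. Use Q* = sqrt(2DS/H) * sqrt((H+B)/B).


sqrt(2DS/H) = 742.5545
sqrt((H+B)/B) = 1.0259
Q* = 742.5545 * 1.0259 = 761.8122

761.8122 units


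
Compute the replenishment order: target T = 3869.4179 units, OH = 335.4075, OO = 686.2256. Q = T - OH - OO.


Inventory position = OH + OO = 335.4075 + 686.2256 = 1021.6331
Q = 3869.4179 - 1021.6331 = 2847.7848

2847.7848 units


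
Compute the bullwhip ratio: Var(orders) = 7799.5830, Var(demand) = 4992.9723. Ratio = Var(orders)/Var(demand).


BW = 7799.5830 / 4992.9723 = 1.5621

1.5621


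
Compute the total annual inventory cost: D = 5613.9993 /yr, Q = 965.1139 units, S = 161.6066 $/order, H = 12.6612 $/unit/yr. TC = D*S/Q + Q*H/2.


Ordering cost = D*S/Q = 940.0542
Holding cost = Q*H/2 = 6109.7501
TC = 940.0542 + 6109.7501 = 7049.8042

7049.8042 $/yr


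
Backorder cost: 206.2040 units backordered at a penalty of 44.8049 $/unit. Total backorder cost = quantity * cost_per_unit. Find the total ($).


Total = 206.2040 * 44.8049 = 9238.9496

9238.9496 $


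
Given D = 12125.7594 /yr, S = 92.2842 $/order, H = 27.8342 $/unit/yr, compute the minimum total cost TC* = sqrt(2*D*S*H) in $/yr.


2*D*S*H = 62293830.6073
TC* = sqrt(62293830.6073) = 7892.6441

7892.6441 $/yr


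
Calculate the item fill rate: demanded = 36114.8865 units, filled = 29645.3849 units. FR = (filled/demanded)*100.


FR = 29645.3849 / 36114.8865 * 100 = 82.0863

82.0863%


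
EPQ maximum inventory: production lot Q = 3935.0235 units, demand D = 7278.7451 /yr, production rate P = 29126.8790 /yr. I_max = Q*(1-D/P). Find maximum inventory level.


D/P = 0.2499
1 - D/P = 0.7501
I_max = 3935.0235 * 0.7501 = 2951.6695

2951.6695 units


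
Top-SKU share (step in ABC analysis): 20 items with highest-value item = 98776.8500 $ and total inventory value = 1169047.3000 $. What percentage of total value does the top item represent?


Top item = 98776.8500
Total = 1169047.3000
Percentage = 98776.8500 / 1169047.3000 * 100 = 8.4493

8.4493%


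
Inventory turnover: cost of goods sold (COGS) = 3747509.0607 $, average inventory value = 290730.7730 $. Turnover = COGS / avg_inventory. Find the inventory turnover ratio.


Turnover = 3747509.0607 / 290730.7730 = 12.8900

12.8900


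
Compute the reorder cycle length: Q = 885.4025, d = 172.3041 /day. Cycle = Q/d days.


Cycle = 885.4025 / 172.3041 = 5.1386

5.1386 days


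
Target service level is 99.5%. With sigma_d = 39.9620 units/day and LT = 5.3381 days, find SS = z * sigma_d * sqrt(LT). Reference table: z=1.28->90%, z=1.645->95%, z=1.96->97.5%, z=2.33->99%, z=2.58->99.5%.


From the table, SL = 99.5% corresponds to z = 2.58
sqrt(LT) = sqrt(5.3381) = 2.3104
SS = 2.58 * 39.9620 * 2.3104 = 238.2102

238.2102 units


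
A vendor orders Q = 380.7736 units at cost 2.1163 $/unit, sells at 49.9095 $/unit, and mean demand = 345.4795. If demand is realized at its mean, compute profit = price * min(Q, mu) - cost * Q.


Sales at mu = min(380.7736, 345.4795) = 345.4795
Revenue = 49.9095 * 345.4795 = 17242.7091
Total cost = 2.1163 * 380.7736 = 805.8312
Profit = 17242.7091 - 805.8312 = 16436.8779

16436.8779 $


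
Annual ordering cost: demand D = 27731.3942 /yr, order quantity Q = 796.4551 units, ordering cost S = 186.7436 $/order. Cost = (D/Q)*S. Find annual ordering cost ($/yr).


Number of orders = D/Q = 34.8185
Cost = 34.8185 * 186.7436 = 6502.1373

6502.1373 $/yr


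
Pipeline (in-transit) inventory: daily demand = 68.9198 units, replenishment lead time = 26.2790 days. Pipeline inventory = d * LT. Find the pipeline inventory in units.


Pipeline = 68.9198 * 26.2790 = 1811.1434

1811.1434 units


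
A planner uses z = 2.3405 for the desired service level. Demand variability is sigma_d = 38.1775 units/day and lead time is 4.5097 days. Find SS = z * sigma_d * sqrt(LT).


sqrt(LT) = sqrt(4.5097) = 2.1236
SS = 2.3405 * 38.1775 * 2.1236 = 189.7536

189.7536 units


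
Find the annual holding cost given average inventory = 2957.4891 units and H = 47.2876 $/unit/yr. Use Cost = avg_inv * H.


Cost = 2957.4891 * 47.2876 = 139852.5616

139852.5616 $/yr


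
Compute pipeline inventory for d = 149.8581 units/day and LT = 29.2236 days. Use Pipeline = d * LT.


Pipeline = 149.8581 * 29.2236 = 4379.3932

4379.3932 units


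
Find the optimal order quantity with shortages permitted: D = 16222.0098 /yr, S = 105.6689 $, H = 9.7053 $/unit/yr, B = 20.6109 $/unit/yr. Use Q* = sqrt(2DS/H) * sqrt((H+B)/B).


sqrt(2DS/H) = 594.3420
sqrt((H+B)/B) = 1.2128
Q* = 594.3420 * 1.2128 = 720.8175

720.8175 units


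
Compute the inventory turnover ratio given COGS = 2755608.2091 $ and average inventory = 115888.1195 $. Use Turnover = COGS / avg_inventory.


Turnover = 2755608.2091 / 115888.1195 = 23.7782

23.7782


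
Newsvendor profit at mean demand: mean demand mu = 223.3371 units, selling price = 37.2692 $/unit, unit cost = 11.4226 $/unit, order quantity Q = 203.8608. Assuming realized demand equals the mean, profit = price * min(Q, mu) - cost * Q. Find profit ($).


Sales at mu = min(203.8608, 223.3371) = 203.8608
Revenue = 37.2692 * 203.8608 = 7597.7289
Total cost = 11.4226 * 203.8608 = 2328.6204
Profit = 7597.7289 - 2328.6204 = 5269.1086

5269.1086 $


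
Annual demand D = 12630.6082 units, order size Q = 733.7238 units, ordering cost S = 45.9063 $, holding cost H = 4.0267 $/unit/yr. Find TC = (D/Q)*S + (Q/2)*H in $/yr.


Ordering cost = D*S/Q = 790.2490
Holding cost = Q*H/2 = 1477.2428
TC = 790.2490 + 1477.2428 = 2267.4918

2267.4918 $/yr


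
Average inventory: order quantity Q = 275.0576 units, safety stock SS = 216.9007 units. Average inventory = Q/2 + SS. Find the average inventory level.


Q/2 = 137.5288
Avg = 137.5288 + 216.9007 = 354.4295

354.4295 units


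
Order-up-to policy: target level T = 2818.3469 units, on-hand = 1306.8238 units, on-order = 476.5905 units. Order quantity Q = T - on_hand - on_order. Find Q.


Inventory position = OH + OO = 1306.8238 + 476.5905 = 1783.4143
Q = 2818.3469 - 1783.4143 = 1034.9326

1034.9326 units


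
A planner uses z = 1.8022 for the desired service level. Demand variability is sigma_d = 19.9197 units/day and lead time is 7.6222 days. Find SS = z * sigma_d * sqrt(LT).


sqrt(LT) = sqrt(7.6222) = 2.7608
SS = 1.8022 * 19.9197 * 2.7608 = 99.1119

99.1119 units


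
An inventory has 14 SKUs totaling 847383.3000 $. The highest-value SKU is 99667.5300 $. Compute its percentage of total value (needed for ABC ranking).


Top item = 99667.5300
Total = 847383.3000
Percentage = 99667.5300 / 847383.3000 * 100 = 11.7618

11.7618%


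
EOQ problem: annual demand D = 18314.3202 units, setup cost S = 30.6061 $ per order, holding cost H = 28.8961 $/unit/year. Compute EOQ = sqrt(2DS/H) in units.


2*D*S = 2 * 18314.3202 * 30.6061 = 1121059.8309
2*D*S/H = 38796.2331
EOQ = sqrt(38796.2331) = 196.9676

196.9676 units


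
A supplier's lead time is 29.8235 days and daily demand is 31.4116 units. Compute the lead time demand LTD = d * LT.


LTD = 31.4116 * 29.8235 = 936.8039

936.8039 units


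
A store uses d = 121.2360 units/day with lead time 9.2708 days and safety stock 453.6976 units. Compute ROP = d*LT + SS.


d*LT = 121.2360 * 9.2708 = 1123.9547
ROP = 1123.9547 + 453.6976 = 1577.6523

1577.6523 units


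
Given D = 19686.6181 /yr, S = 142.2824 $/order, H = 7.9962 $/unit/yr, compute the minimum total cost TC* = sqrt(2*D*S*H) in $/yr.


2*D*S*H = 44795660.2880
TC* = sqrt(44795660.2880) = 6692.9560

6692.9560 $/yr


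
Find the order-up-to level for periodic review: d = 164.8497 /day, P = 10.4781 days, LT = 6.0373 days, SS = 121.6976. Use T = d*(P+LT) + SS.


P + LT = 16.5154
d*(P+LT) = 164.8497 * 16.5154 = 2722.5587
T = 2722.5587 + 121.6976 = 2844.2563

2844.2563 units


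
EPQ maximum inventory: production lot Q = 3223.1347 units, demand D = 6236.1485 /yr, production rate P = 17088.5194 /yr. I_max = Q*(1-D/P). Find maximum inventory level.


D/P = 0.3649
1 - D/P = 0.6351
I_max = 3223.1347 * 0.6351 = 2046.9095

2046.9095 units


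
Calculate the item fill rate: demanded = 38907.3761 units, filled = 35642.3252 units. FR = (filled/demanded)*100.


FR = 35642.3252 / 38907.3761 * 100 = 91.6081

91.6081%


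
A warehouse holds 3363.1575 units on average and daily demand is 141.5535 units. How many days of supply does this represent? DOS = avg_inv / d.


DOS = 3363.1575 / 141.5535 = 23.7589

23.7589 days


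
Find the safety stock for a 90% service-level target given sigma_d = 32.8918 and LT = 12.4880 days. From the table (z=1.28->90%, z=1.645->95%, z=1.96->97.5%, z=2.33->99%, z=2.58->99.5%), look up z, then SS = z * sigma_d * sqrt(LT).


From the table, SL = 90% corresponds to z = 1.28
sqrt(LT) = sqrt(12.4880) = 3.5338
SS = 1.28 * 32.8918 * 3.5338 = 148.7798

148.7798 units


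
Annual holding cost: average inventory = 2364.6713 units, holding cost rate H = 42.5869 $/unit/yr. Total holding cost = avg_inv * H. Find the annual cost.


Cost = 2364.6713 * 42.5869 = 100704.0202

100704.0202 $/yr


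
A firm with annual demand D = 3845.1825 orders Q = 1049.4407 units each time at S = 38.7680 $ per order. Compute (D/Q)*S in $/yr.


Number of orders = D/Q = 3.6640
Cost = 3.6640 * 38.7680 = 142.0471

142.0471 $/yr


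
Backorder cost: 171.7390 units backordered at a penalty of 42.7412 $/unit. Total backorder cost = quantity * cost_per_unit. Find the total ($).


Total = 171.7390 * 42.7412 = 7340.3309

7340.3309 $


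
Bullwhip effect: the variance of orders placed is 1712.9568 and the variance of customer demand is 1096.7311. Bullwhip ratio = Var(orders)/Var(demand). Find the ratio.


BW = 1712.9568 / 1096.7311 = 1.5619

1.5619


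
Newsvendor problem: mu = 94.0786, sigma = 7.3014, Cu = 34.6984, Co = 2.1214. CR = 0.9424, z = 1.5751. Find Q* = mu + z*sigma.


CR = Cu/(Cu+Co) = 34.6984/(34.6984+2.1214) = 0.9424
z = 1.5751
Q* = 94.0786 + 1.5751 * 7.3014 = 105.5790

105.5790 units


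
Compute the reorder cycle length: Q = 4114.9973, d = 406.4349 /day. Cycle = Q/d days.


Cycle = 4114.9973 / 406.4349 = 10.1246

10.1246 days


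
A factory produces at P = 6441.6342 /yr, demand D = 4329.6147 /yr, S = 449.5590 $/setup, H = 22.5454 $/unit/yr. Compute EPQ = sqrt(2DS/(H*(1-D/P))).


1 - D/P = 1 - 0.6721 = 0.3279
H*(1-D/P) = 7.3920
2DS = 3892834.5098
EPQ = sqrt(526630.6505) = 725.6932

725.6932 units


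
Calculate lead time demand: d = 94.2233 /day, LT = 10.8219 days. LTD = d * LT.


LTD = 94.2233 * 10.8219 = 1019.6751

1019.6751 units


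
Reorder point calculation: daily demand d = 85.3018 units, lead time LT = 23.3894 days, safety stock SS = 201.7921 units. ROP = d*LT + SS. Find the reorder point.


d*LT = 85.3018 * 23.3894 = 1995.1579
ROP = 1995.1579 + 201.7921 = 2196.9500

2196.9500 units


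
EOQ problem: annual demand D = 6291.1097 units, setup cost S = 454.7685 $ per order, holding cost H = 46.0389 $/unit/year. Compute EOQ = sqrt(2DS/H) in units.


2*D*S = 2 * 6291.1097 * 454.7685 = 5721997.0432
2*D*S/H = 124286.1372
EOQ = sqrt(124286.1372) = 352.5424

352.5424 units


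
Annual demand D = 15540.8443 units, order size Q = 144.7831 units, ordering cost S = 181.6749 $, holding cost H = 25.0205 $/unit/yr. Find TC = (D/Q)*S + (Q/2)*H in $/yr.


Ordering cost = D*S/Q = 19500.7659
Holding cost = Q*H/2 = 1811.2728
TC = 19500.7659 + 1811.2728 = 21312.0386

21312.0386 $/yr


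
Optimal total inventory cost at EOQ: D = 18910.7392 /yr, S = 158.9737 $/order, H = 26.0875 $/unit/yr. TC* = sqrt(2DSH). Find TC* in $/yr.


2*D*S*H = 156854233.6602
TC* = sqrt(156854233.6602) = 12524.1460

12524.1460 $/yr


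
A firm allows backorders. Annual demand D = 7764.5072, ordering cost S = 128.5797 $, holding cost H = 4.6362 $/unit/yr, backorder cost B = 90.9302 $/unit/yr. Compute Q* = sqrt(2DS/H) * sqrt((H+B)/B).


sqrt(2DS/H) = 656.2617
sqrt((H+B)/B) = 1.0252
Q* = 656.2617 * 1.0252 = 672.7839

672.7839 units


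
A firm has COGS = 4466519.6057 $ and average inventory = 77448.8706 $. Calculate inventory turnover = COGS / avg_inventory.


Turnover = 4466519.6057 / 77448.8706 = 57.6706

57.6706


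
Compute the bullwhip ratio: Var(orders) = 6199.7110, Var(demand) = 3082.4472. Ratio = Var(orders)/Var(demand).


BW = 6199.7110 / 3082.4472 = 2.0113

2.0113


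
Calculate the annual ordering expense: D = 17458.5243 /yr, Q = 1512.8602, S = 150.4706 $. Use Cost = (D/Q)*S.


Number of orders = D/Q = 11.5401
Cost = 11.5401 * 150.4706 = 1736.4424

1736.4424 $/yr


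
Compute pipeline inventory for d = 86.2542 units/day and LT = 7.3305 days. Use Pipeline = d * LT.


Pipeline = 86.2542 * 7.3305 = 632.2864

632.2864 units


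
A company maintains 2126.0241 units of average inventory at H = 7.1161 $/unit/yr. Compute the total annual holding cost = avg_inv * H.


Cost = 2126.0241 * 7.1161 = 15129.0001

15129.0001 $/yr


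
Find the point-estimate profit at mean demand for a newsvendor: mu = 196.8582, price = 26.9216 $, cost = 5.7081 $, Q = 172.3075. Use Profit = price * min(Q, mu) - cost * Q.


Sales at mu = min(172.3075, 196.8582) = 172.3075
Revenue = 26.9216 * 172.3075 = 4638.7936
Total cost = 5.7081 * 172.3075 = 983.5484
Profit = 4638.7936 - 983.5484 = 3655.2452

3655.2452 $


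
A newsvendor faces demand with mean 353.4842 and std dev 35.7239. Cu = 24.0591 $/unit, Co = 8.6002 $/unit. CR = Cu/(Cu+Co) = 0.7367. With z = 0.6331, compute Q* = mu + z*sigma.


CR = Cu/(Cu+Co) = 24.0591/(24.0591+8.6002) = 0.7367
z = 0.6331
Q* = 353.4842 + 0.6331 * 35.7239 = 376.1010

376.1010 units


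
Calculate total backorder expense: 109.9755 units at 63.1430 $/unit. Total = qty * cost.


Total = 109.9755 * 63.1430 = 6944.1830

6944.1830 $


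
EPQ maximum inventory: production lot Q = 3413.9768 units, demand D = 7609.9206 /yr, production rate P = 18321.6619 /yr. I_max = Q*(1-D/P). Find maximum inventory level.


D/P = 0.4154
1 - D/P = 0.5846
I_max = 3413.9768 * 0.5846 = 1995.9781

1995.9781 units


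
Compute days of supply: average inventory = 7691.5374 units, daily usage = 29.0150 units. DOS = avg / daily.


DOS = 7691.5374 / 29.0150 = 265.0883

265.0883 days


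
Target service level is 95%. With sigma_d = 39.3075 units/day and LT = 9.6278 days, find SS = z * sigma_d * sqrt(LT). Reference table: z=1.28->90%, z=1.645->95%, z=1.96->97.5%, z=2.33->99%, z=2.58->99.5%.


From the table, SL = 95% corresponds to z = 1.645
sqrt(LT) = sqrt(9.6278) = 3.1029
SS = 1.645 * 39.3075 * 3.1029 = 200.6341

200.6341 units


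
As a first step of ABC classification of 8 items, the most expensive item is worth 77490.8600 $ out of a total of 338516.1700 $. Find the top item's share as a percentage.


Top item = 77490.8600
Total = 338516.1700
Percentage = 77490.8600 / 338516.1700 * 100 = 22.8913

22.8913%


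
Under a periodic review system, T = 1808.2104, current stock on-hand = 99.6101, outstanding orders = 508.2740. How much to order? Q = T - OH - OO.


Inventory position = OH + OO = 99.6101 + 508.2740 = 607.8841
Q = 1808.2104 - 607.8841 = 1200.3263

1200.3263 units


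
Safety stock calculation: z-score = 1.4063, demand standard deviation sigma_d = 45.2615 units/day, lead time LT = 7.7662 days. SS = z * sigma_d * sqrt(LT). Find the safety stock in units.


sqrt(LT) = sqrt(7.7662) = 2.7868
SS = 1.4063 * 45.2615 * 2.7868 = 177.3827

177.3827 units


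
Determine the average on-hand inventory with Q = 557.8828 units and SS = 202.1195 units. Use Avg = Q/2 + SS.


Q/2 = 278.9414
Avg = 278.9414 + 202.1195 = 481.0609

481.0609 units


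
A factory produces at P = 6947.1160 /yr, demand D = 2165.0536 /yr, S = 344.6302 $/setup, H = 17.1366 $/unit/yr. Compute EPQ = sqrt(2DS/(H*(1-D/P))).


1 - D/P = 1 - 0.3116 = 0.6884
H*(1-D/P) = 11.7960
2DS = 1492285.7104
EPQ = sqrt(126507.6046) = 355.6791

355.6791 units


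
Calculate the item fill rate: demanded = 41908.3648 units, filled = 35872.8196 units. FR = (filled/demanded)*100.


FR = 35872.8196 / 41908.3648 * 100 = 85.5982

85.5982%


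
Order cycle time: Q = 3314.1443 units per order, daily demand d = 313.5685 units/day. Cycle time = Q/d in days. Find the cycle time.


Cycle = 3314.1443 / 313.5685 = 10.5691

10.5691 days


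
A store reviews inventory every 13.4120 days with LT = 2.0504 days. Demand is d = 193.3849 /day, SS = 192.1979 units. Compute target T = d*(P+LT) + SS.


P + LT = 15.4624
d*(P+LT) = 193.3849 * 15.4624 = 2990.1947
T = 2990.1947 + 192.1979 = 3182.3926

3182.3926 units


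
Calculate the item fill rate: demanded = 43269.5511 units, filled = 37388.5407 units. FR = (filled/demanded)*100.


FR = 37388.5407 / 43269.5511 * 100 = 86.4084

86.4084%


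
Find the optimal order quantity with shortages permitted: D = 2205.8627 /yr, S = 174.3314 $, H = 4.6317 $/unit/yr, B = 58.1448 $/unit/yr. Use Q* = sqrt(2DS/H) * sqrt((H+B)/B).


sqrt(2DS/H) = 407.4946
sqrt((H+B)/B) = 1.0391
Q* = 407.4946 * 1.0391 = 423.4137

423.4137 units


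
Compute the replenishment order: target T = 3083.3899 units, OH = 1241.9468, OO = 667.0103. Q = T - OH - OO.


Inventory position = OH + OO = 1241.9468 + 667.0103 = 1908.9571
Q = 3083.3899 - 1908.9571 = 1174.4328

1174.4328 units


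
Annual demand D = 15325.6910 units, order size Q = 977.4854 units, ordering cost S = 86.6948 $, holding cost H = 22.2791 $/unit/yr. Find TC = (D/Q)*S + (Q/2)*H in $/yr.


Ordering cost = D*S/Q = 1359.2609
Holding cost = Q*H/2 = 10888.7475
TC = 1359.2609 + 10888.7475 = 12248.0084

12248.0084 $/yr


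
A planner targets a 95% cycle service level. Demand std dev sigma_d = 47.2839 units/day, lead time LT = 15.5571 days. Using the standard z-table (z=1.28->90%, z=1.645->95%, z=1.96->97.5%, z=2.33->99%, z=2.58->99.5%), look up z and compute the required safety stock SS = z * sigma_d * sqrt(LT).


From the table, SL = 95% corresponds to z = 1.645
sqrt(LT) = sqrt(15.5571) = 3.9442
SS = 1.645 * 47.2839 * 3.9442 = 306.7916

306.7916 units


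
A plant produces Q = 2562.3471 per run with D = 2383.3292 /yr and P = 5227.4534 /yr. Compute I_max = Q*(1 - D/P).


D/P = 0.4559
1 - D/P = 0.5441
I_max = 2562.3471 * 0.5441 = 1394.1078

1394.1078 units


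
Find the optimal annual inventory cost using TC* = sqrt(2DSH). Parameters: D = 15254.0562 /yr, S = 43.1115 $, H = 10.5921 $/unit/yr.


2*D*S*H = 13931264.6911
TC* = sqrt(13931264.6911) = 3732.4609

3732.4609 $/yr


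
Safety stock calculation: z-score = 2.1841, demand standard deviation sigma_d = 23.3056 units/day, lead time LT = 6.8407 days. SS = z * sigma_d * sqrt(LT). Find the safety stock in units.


sqrt(LT) = sqrt(6.8407) = 2.6155
SS = 2.1841 * 23.3056 * 2.6155 = 133.1322

133.1322 units


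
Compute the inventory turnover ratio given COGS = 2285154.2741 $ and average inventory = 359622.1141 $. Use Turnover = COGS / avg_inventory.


Turnover = 2285154.2741 / 359622.1141 = 6.3543

6.3543


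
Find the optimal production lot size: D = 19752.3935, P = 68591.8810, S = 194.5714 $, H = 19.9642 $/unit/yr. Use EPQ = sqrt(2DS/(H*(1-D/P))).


1 - D/P = 1 - 0.2880 = 0.7120
H*(1-D/P) = 14.2151
2DS = 7686501.7133
EPQ = sqrt(540727.4674) = 735.3417

735.3417 units


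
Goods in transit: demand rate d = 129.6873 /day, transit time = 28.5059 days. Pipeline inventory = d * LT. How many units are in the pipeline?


Pipeline = 129.6873 * 28.5059 = 3696.8532

3696.8532 units


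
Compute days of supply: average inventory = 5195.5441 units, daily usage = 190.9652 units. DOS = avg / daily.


DOS = 5195.5441 / 190.9652 = 27.2068

27.2068 days


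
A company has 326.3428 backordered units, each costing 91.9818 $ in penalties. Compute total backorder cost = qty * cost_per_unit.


Total = 326.3428 * 91.9818 = 30017.5982

30017.5982 $


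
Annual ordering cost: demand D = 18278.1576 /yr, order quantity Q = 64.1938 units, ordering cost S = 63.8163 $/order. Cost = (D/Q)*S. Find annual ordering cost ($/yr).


Number of orders = D/Q = 284.7340
Cost = 284.7340 * 63.8163 = 18170.6705

18170.6705 $/yr


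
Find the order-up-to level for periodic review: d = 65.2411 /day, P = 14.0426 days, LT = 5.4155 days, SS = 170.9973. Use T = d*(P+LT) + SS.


P + LT = 19.4581
d*(P+LT) = 65.2411 * 19.4581 = 1269.4678
T = 1269.4678 + 170.9973 = 1440.4651

1440.4651 units


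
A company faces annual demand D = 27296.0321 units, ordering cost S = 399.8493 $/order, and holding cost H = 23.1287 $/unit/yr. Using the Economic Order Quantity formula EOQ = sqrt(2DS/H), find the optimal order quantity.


2*D*S = 2 * 27296.0321 * 399.8493 = 21828598.6559
2*D*S/H = 943788.3952
EOQ = sqrt(943788.3952) = 971.4877

971.4877 units


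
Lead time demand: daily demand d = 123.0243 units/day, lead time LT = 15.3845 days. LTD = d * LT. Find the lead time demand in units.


LTD = 123.0243 * 15.3845 = 1892.6673

1892.6673 units


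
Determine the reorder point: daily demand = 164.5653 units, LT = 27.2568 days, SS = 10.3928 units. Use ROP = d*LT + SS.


d*LT = 164.5653 * 27.2568 = 4485.5235
ROP = 4485.5235 + 10.3928 = 4495.9163

4495.9163 units


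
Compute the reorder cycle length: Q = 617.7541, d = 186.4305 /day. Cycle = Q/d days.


Cycle = 617.7541 / 186.4305 = 3.3136

3.3136 days


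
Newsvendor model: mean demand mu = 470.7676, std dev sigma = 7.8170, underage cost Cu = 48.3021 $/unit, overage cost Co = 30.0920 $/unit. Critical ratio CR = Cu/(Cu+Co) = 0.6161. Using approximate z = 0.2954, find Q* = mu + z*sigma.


CR = Cu/(Cu+Co) = 48.3021/(48.3021+30.0920) = 0.6161
z = 0.2954
Q* = 470.7676 + 0.2954 * 7.8170 = 473.0767

473.0767 units


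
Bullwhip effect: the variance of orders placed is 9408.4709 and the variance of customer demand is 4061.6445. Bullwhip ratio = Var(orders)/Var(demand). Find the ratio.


BW = 9408.4709 / 4061.6445 = 2.3164

2.3164


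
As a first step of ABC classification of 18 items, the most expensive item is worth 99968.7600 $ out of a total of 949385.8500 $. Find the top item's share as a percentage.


Top item = 99968.7600
Total = 949385.8500
Percentage = 99968.7600 / 949385.8500 * 100 = 10.5298

10.5298%
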